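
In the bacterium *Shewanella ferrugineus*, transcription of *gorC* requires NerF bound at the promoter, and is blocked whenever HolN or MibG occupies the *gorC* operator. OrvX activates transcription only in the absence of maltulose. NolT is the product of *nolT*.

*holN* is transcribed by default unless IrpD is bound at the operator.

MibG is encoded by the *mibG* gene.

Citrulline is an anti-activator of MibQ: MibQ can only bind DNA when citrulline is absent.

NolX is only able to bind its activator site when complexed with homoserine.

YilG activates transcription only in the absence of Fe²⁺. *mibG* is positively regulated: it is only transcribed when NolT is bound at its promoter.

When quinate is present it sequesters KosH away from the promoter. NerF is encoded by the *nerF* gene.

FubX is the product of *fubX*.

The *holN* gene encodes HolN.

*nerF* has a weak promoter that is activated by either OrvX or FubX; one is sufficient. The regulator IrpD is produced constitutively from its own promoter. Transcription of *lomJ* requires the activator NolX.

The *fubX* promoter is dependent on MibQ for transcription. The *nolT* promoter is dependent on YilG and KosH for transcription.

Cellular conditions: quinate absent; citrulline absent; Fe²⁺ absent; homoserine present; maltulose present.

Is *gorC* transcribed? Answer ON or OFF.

OFF

Maltulose is present, so OrvX is inactive.
Citrulline is absent, so MibQ is active.
No repressor is bound and MibQ is active, so *fubX* is transcribed.
So FubX is produced and active.
Activator FubX is present, so *nerF* is transcribed.
So NerF is produced and active.
IrpD is produced constitutively and is active.
With repressor IrpD bound, *holN* is not transcribed.
So HolN is not produced.
Fe²⁺ is absent, so YilG is active.
Quinate is absent, so KosH is active.
No repressor is bound and YilG and KosH are active, so *nolT* is transcribed.
So NolT is produced and active.
No repressor is bound and NolT is active, so *mibG* is transcribed.
So MibG is produced and active.
With repressor MibG bound, *gorC* is not transcribed.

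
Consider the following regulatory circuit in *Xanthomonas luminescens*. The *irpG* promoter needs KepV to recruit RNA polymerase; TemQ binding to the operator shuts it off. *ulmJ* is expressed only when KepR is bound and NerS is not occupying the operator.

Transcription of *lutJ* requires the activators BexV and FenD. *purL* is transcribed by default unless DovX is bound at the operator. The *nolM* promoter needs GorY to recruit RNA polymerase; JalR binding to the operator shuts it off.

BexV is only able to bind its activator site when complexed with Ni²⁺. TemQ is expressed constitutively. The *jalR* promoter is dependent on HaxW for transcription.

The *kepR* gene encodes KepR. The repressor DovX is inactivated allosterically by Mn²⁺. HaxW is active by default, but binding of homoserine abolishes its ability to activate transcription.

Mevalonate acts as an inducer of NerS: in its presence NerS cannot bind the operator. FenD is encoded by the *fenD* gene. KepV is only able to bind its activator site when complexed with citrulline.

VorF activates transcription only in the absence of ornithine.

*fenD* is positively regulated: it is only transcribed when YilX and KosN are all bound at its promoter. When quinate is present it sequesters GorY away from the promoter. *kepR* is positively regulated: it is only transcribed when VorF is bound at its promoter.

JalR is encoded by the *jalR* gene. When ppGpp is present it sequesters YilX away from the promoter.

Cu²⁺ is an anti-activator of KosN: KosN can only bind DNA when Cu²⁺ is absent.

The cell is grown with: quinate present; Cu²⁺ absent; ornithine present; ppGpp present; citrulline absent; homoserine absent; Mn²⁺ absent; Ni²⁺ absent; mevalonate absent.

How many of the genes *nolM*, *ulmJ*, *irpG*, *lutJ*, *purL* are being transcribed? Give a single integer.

0

Homoserine is absent, so HaxW is active.
No repressor is bound and HaxW is active, so *jalR* is transcribed.
So JalR is produced and active.
Quinate is present, so GorY is inactive.
With repressor JalR bound, *nolM* is not transcribed.
→ *nolM* is OFF.
Ornithine is present, so VorF is inactive.
Required activator VorF is absent, so *kepR* is not transcribed.
So KepR is not produced.
Mevalonate is absent, so NerS is active.
With repressor NerS bound, *ulmJ* is not transcribed.
→ *ulmJ* is OFF.
TemQ is produced constitutively and is active.
Citrulline is absent, so KepV is inactive.
With repressor TemQ bound, *irpG* is not transcribed.
→ *irpG* is OFF.
Ni²⁺ is absent, so BexV is inactive.
ppGpp is present, so YilX is inactive.
Cu²⁺ is absent, so KosN is active.
Required activator YilX is absent, so *fenD* is not transcribed.
So FenD is not produced.
Required activator BexV is absent, so *lutJ* is not transcribed.
→ *lutJ* is OFF.
Mn²⁺ is absent, so DovX is active.
With repressor DovX bound, *purL* is not transcribed.
→ *purL* is OFF.
0 of the 5 genes are transcribed.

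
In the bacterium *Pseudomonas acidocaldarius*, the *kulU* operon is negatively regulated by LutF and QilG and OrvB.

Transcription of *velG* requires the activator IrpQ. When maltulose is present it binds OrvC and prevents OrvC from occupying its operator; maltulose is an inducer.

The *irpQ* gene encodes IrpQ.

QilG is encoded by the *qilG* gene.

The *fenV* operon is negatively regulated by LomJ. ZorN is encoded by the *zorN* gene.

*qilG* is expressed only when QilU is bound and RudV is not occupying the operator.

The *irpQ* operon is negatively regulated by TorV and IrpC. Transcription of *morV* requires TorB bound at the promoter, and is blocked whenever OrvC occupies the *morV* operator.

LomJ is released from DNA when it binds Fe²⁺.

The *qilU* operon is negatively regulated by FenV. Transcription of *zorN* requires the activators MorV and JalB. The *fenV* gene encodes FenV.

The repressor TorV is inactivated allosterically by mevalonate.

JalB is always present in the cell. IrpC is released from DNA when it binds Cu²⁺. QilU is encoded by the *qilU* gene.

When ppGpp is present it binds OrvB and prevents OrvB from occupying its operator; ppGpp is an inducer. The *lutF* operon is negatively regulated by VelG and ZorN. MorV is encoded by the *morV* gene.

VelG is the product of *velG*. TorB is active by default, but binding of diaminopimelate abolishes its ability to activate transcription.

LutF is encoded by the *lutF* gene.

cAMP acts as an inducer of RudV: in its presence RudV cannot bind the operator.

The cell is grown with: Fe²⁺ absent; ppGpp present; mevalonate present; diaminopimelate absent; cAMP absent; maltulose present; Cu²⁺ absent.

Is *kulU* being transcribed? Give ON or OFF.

Mevalonate is present, so TorV is inactive.
Cu²⁺ is absent, so IrpC is active.
With repressor IrpC bound, *irpQ* is not transcribed.
So IrpQ is not produced.
Required activator IrpQ is absent, so *velG* is not transcribed.
So VelG is not produced.
Maltulose is present, so OrvC is inactive.
Diaminopimelate is absent, so TorB is active.
No repressor is bound and TorB is active, so *morV* is transcribed.
So MorV is produced and active.
JalB is produced constitutively and is active.
No repressor is bound and MorV and JalB are active, so *zorN* is transcribed.
So ZorN is produced and active.
With repressor ZorN bound, *lutF* is not transcribed.
So LutF is not produced.
Fe²⁺ is absent, so LomJ is active.
With repressor LomJ bound, *fenV* is not transcribed.
So FenV is not produced.
With no repressor bound, *qilU* is transcribed.
So QilU is produced and active.
cAMP is absent, so RudV is active.
With repressor RudV bound, *qilG* is not transcribed.
So QilG is not produced.
ppGpp is present, so OrvB is inactive.
With no repressor bound, *kulU* is transcribed.

ON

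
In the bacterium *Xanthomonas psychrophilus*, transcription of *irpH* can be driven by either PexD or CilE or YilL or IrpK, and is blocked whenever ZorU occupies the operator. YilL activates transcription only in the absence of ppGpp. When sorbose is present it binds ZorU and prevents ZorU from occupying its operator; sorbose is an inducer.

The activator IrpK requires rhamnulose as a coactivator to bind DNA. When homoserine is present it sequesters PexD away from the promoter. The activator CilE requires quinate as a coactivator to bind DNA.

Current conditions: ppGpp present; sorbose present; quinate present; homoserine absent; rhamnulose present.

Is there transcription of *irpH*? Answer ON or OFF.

ON

Sorbose is present, so ZorU is inactive.
Homoserine is absent, so PexD is active.
Quinate is present, so CilE is active.
ppGpp is present, so YilL is inactive.
Rhamnulose is present, so IrpK is active.
Activator PexD is present, so *irpH* is transcribed.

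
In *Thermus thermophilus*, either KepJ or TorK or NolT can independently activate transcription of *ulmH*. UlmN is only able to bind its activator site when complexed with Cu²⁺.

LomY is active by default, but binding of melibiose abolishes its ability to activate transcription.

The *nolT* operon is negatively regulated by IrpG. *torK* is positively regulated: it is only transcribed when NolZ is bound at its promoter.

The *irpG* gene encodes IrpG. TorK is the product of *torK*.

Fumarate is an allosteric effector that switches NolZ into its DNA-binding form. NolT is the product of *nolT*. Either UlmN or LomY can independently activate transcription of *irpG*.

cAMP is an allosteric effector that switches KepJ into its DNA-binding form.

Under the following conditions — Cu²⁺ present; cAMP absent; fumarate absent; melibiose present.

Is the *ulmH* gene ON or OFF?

OFF

cAMP is absent, so KepJ is inactive.
Fumarate is absent, so NolZ is inactive.
Required activator NolZ is absent, so *torK* is not transcribed.
So TorK is not produced.
Cu²⁺ is present, so UlmN is active.
Melibiose is present, so LomY is inactive.
Activator UlmN is present, so *irpG* is transcribed.
So IrpG is produced and active.
With repressor IrpG bound, *nolT* is not transcribed.
So NolT is not produced.
No activator is available at the *ulmH* promoter, so *ulmH* is not transcribed.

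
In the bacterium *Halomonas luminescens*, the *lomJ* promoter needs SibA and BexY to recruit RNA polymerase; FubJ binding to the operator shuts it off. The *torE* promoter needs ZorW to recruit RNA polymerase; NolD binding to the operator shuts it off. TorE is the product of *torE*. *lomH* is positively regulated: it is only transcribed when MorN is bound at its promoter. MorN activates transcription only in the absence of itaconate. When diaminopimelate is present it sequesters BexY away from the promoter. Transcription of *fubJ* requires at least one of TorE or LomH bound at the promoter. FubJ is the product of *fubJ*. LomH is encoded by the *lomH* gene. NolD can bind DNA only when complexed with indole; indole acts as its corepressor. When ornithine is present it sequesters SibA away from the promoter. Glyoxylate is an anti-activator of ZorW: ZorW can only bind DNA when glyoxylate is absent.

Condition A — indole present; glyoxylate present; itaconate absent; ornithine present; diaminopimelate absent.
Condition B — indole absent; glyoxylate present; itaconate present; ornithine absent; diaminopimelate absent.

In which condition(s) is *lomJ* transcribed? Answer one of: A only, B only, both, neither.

B only

Condition A:
Indole is present, so NolD is active.
Glyoxylate is present, so ZorW is inactive.
With repressor NolD bound, *torE* is not transcribed.
So TorE is not produced.
Itaconate is absent, so MorN is active.
No repressor is bound and MorN is active, so *lomH* is transcribed.
So LomH is produced and active.
Activator LomH is present, so *fubJ* is transcribed.
So FubJ is produced and active.
Ornithine is present, so SibA is inactive.
Diaminopimelate is absent, so BexY is active.
With repressor FubJ bound, *lomJ* is not transcribed.
→ *lomJ* is OFF in A.
Condition B:
Indole is absent, so NolD is inactive.
Glyoxylate is present, so ZorW is inactive.
Required activator ZorW is absent, so *torE* is not transcribed.
So TorE is not produced.
Itaconate is present, so MorN is inactive.
Required activator MorN is absent, so *lomH* is not transcribed.
So LomH is not produced.
No activator is available at the *fubJ* promoter, so *fubJ* is not transcribed.
So FubJ is not produced.
Ornithine is absent, so SibA is active.
Diaminopimelate is absent, so BexY is active.
No repressor is bound and SibA and BexY are active, so *lomJ* is transcribed.
→ *lomJ* is ON in B.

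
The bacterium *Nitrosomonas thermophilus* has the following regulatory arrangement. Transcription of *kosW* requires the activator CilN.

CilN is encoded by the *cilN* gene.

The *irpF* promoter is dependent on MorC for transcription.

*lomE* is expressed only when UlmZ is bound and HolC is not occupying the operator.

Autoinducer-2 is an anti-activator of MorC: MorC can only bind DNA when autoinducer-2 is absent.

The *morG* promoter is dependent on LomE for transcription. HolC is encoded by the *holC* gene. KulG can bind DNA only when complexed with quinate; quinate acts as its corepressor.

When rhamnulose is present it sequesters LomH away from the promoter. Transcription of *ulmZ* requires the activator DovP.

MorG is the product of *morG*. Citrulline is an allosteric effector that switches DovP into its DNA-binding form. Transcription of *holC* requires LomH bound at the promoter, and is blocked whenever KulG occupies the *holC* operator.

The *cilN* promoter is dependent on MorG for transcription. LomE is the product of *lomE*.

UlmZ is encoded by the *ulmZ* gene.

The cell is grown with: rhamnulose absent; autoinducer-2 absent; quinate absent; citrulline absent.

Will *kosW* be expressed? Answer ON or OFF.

Citrulline is absent, so DovP is inactive.
Required activator DovP is absent, so *ulmZ* is not transcribed.
So UlmZ is not produced.
Rhamnulose is absent, so LomH is active.
Quinate is absent, so KulG is inactive.
No repressor is bound and LomH is active, so *holC* is transcribed.
So HolC is produced and active.
With repressor HolC bound, *lomE* is not transcribed.
So LomE is not produced.
Required activator LomE is absent, so *morG* is not transcribed.
So MorG is not produced.
Required activator MorG is absent, so *cilN* is not transcribed.
So CilN is not produced.
Required activator CilN is absent, so *kosW* is not transcribed.

OFF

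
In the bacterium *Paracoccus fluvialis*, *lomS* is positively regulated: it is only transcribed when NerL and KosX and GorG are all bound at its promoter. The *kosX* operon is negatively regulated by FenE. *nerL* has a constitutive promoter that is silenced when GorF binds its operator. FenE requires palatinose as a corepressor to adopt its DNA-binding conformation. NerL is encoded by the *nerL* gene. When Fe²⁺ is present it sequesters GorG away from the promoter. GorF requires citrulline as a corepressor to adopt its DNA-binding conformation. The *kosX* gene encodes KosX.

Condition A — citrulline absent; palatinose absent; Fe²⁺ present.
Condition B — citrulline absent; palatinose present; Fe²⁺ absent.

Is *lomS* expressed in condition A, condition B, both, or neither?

neither

Condition A:
Citrulline is absent, so GorF is inactive.
With no repressor bound, *nerL* is transcribed.
So NerL is produced and active.
Palatinose is absent, so FenE is inactive.
With no repressor bound, *kosX* is transcribed.
So KosX is produced and active.
Fe²⁺ is present, so GorG is inactive.
Required activator GorG is absent, so *lomS* is not transcribed.
→ *lomS* is OFF in A.
Condition B:
Citrulline is absent, so GorF is inactive.
With no repressor bound, *nerL* is transcribed.
So NerL is produced and active.
Palatinose is present, so FenE is active.
With repressor FenE bound, *kosX* is not transcribed.
So KosX is not produced.
Fe²⁺ is absent, so GorG is active.
Required activator KosX is absent, so *lomS* is not transcribed.
→ *lomS* is OFF in B.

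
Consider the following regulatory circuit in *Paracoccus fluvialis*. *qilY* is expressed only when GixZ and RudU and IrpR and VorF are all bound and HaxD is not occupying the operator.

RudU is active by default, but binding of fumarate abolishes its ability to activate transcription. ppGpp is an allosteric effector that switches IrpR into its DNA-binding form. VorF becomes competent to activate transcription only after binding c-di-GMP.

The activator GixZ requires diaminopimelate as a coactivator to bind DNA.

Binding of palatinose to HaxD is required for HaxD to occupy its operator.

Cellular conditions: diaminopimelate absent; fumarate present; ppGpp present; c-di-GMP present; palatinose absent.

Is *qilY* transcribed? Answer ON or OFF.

OFF

Diaminopimelate is absent, so GixZ is inactive.
Fumarate is present, so RudU is inactive.
Palatinose is absent, so HaxD is inactive.
ppGpp is present, so IrpR is active.
c-di-GMP is present, so VorF is active.
Required activator GixZ is absent, so *qilY* is not transcribed.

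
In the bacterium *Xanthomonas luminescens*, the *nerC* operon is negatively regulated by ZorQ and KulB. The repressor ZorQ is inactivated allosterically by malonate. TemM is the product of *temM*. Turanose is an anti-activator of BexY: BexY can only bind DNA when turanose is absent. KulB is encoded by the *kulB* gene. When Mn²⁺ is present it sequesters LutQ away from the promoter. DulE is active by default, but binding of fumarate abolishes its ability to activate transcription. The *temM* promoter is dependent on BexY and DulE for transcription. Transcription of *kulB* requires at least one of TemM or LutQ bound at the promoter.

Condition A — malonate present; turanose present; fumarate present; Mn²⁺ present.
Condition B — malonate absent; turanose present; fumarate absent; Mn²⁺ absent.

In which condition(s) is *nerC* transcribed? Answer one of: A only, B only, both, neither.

A only

Condition A:
Malonate is present, so ZorQ is inactive.
Turanose is present, so BexY is inactive.
Fumarate is present, so DulE is inactive.
Required activator BexY is absent, so *temM* is not transcribed.
So TemM is not produced.
Mn²⁺ is present, so LutQ is inactive.
No activator is available at the *kulB* promoter, so *kulB* is not transcribed.
So KulB is not produced.
With no repressor bound, *nerC* is transcribed.
→ *nerC* is ON in A.
Condition B:
Malonate is absent, so ZorQ is active.
Turanose is present, so BexY is inactive.
Fumarate is absent, so DulE is active.
Required activator BexY is absent, so *temM* is not transcribed.
So TemM is not produced.
Mn²⁺ is absent, so LutQ is active.
Activator LutQ is present, so *kulB* is transcribed.
So KulB is produced and active.
With repressor ZorQ bound, *nerC* is not transcribed.
→ *nerC* is OFF in B.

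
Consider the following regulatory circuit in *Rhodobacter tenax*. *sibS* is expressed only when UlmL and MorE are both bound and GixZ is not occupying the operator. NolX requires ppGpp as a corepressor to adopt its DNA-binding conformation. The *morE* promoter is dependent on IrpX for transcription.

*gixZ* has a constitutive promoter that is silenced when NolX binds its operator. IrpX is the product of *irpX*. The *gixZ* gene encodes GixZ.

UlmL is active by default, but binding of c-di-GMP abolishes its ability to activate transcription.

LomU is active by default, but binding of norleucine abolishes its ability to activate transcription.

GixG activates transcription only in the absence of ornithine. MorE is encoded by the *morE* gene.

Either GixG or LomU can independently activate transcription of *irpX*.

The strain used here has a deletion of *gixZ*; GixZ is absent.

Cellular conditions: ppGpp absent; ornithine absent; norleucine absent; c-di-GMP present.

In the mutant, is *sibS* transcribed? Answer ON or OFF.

OFF

c-di-GMP is present, so UlmL is inactive.
GixZ is non-functional in this strain, so it has no effect.
Ornithine is absent, so GixG is active.
Norleucine is absent, so LomU is active.
Activator GixG is present, so *irpX* is transcribed.
So IrpX is produced and active.
No repressor is bound and IrpX is active, so *morE* is transcribed.
So MorE is produced and active.
Required activator UlmL is absent, so *sibS* is not transcribed.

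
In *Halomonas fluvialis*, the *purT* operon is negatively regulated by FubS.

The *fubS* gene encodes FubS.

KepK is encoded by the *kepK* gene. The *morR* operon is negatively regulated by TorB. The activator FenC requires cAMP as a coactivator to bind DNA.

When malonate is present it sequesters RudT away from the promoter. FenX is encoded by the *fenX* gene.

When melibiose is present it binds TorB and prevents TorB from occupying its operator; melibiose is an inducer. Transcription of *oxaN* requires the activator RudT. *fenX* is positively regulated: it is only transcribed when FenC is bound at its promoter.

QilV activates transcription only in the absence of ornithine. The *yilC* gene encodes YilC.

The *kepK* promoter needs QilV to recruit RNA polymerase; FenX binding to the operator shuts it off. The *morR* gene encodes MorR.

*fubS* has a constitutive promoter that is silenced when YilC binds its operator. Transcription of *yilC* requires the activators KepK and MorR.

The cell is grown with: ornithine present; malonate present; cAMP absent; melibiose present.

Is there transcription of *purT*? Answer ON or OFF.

cAMP is absent, so FenC is inactive.
Required activator FenC is absent, so *fenX* is not transcribed.
So FenX is not produced.
Ornithine is present, so QilV is inactive.
Required activator QilV is absent, so *kepK* is not transcribed.
So KepK is not produced.
Melibiose is present, so TorB is inactive.
With no repressor bound, *morR* is transcribed.
So MorR is produced and active.
Required activator KepK is absent, so *yilC* is not transcribed.
So YilC is not produced.
With no repressor bound, *fubS* is transcribed.
So FubS is produced and active.
With repressor FubS bound, *purT* is not transcribed.

OFF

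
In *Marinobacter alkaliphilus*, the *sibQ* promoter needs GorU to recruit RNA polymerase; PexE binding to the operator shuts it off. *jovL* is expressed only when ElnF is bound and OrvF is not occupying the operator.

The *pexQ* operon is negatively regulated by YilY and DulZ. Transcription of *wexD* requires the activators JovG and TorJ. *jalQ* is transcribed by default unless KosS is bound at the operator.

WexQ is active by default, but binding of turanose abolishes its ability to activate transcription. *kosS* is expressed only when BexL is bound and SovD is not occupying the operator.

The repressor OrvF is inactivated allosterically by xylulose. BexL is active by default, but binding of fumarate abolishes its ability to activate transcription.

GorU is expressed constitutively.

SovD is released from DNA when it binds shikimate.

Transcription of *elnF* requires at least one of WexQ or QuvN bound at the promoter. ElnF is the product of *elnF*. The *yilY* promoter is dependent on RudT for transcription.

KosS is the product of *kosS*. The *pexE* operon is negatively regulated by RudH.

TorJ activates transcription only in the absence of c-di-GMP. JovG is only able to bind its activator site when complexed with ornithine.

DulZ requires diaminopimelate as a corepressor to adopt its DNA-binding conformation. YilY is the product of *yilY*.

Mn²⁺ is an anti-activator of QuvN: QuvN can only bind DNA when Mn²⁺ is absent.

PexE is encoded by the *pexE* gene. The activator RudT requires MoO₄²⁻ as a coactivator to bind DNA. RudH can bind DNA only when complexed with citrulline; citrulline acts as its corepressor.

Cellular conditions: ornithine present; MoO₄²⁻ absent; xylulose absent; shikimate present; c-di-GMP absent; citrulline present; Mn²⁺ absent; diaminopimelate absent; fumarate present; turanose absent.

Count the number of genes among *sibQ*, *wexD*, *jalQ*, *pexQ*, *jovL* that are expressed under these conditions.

GorU is produced constitutively and is active.
Citrulline is present, so RudH is active.
With repressor RudH bound, *pexE* is not transcribed.
So PexE is not produced.
No repressor is bound and GorU is active, so *sibQ* is transcribed.
→ *sibQ* is ON.
Ornithine is present, so JovG is active.
c-di-GMP is absent, so TorJ is active.
No repressor is bound and JovG and TorJ are active, so *wexD* is transcribed.
→ *wexD* is ON.
Fumarate is present, so BexL is inactive.
Shikimate is present, so SovD is inactive.
Required activator BexL is absent, so *kosS* is not transcribed.
So KosS is not produced.
With no repressor bound, *jalQ* is transcribed.
→ *jalQ* is ON.
MoO₄²⁻ is absent, so RudT is inactive.
Required activator RudT is absent, so *yilY* is not transcribed.
So YilY is not produced.
Diaminopimelate is absent, so DulZ is inactive.
With no repressor bound, *pexQ* is transcribed.
→ *pexQ* is ON.
Turanose is absent, so WexQ is active.
Mn²⁺ is absent, so QuvN is active.
Activator WexQ is present, so *elnF* is transcribed.
So ElnF is produced and active.
Xylulose is absent, so OrvF is active.
With repressor OrvF bound, *jovL* is not transcribed.
→ *jovL* is OFF.
4 of the 5 genes are transcribed.

4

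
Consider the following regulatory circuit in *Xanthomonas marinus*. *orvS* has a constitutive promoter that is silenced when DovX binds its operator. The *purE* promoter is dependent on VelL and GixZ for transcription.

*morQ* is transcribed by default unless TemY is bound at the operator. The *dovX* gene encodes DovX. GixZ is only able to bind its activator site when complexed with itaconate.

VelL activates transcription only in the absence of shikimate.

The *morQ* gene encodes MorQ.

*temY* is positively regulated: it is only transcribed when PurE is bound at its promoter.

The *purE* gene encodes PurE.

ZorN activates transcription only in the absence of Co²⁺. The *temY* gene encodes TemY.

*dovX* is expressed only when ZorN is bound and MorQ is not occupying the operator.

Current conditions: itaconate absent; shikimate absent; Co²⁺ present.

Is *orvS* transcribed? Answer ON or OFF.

Shikimate is absent, so VelL is active.
Itaconate is absent, so GixZ is inactive.
Required activator GixZ is absent, so *purE* is not transcribed.
So PurE is not produced.
Required activator PurE is absent, so *temY* is not transcribed.
So TemY is not produced.
With no repressor bound, *morQ* is transcribed.
So MorQ is produced and active.
Co²⁺ is present, so ZorN is inactive.
With repressor MorQ bound, *dovX* is not transcribed.
So DovX is not produced.
With no repressor bound, *orvS* is transcribed.

ON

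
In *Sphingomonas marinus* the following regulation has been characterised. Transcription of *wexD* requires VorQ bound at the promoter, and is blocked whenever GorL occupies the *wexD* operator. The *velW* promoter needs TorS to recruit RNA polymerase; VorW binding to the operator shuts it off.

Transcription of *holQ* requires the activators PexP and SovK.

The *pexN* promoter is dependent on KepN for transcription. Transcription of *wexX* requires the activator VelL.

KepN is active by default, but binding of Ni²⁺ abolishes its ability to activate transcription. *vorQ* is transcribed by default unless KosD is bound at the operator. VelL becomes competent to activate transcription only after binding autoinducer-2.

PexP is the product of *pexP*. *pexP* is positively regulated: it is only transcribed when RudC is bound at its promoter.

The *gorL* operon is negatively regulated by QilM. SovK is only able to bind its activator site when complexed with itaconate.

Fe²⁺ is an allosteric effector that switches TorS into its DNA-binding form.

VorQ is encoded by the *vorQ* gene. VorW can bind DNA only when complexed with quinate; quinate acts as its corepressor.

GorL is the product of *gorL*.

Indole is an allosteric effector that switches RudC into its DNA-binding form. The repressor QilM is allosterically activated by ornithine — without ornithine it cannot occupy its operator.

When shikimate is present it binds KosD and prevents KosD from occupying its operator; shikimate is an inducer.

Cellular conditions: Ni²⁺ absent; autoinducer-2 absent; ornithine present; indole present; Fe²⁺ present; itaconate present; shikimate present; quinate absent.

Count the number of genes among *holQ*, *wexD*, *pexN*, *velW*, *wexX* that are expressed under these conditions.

4

Indole is present, so RudC is active.
No repressor is bound and RudC is active, so *pexP* is transcribed.
So PexP is produced and active.
Itaconate is present, so SovK is active.
No repressor is bound and PexP and SovK are active, so *holQ* is transcribed.
→ *holQ* is ON.
Shikimate is present, so KosD is inactive.
With no repressor bound, *vorQ* is transcribed.
So VorQ is produced and active.
Ornithine is present, so QilM is active.
With repressor QilM bound, *gorL* is not transcribed.
So GorL is not produced.
No repressor is bound and VorQ is active, so *wexD* is transcribed.
→ *wexD* is ON.
Ni²⁺ is absent, so KepN is active.
No repressor is bound and KepN is active, so *pexN* is transcribed.
→ *pexN* is ON.
Quinate is absent, so VorW is inactive.
Fe²⁺ is present, so TorS is active.
No repressor is bound and TorS is active, so *velW* is transcribed.
→ *velW* is ON.
Autoinducer-2 is absent, so VelL is inactive.
Required activator VelL is absent, so *wexX* is not transcribed.
→ *wexX* is OFF.
4 of the 5 genes are transcribed.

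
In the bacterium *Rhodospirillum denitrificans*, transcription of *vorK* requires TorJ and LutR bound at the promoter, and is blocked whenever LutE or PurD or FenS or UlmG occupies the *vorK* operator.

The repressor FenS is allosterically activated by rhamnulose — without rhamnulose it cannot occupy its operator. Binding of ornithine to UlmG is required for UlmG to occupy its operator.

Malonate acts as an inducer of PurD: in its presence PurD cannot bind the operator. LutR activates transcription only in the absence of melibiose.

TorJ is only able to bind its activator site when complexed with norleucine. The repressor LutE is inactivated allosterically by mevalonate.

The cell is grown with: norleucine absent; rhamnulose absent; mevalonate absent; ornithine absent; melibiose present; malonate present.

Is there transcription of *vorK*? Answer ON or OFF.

OFF

Mevalonate is absent, so LutE is active.
Norleucine is absent, so TorJ is inactive.
Malonate is present, so PurD is inactive.
Rhamnulose is absent, so FenS is inactive.
Ornithine is absent, so UlmG is inactive.
Melibiose is present, so LutR is inactive.
With repressor LutE bound, *vorK* is not transcribed.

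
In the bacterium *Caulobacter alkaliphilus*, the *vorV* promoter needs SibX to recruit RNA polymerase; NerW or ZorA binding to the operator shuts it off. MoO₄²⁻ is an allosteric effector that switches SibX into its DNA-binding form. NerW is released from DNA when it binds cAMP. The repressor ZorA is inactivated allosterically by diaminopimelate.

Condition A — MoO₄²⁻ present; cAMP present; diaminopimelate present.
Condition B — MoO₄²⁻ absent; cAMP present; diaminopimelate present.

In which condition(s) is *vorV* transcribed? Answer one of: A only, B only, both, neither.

A only

Condition A:
MoO₄²⁻ is present, so SibX is active.
cAMP is present, so NerW is inactive.
Diaminopimelate is present, so ZorA is inactive.
No repressor is bound and SibX is active, so *vorV* is transcribed.
→ *vorV* is ON in A.
Condition B:
MoO₄²⁻ is absent, so SibX is inactive.
cAMP is present, so NerW is inactive.
Diaminopimelate is present, so ZorA is inactive.
Required activator SibX is absent, so *vorV* is not transcribed.
→ *vorV* is OFF in B.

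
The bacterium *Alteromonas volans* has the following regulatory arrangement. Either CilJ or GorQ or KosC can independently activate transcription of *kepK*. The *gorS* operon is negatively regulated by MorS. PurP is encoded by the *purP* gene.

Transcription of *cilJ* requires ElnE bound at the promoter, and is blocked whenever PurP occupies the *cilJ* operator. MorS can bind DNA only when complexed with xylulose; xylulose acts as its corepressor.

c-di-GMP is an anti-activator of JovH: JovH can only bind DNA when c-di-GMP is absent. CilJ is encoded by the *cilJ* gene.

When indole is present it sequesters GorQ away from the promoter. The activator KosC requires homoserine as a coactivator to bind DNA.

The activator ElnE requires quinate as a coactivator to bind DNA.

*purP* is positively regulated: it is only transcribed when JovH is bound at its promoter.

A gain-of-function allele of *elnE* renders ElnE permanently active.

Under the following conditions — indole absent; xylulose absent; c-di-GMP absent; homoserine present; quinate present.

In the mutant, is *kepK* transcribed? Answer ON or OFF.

c-di-GMP is absent, so JovH is active.
No repressor is bound and JovH is active, so *purP* is transcribed.
So PurP is produced and active.
ElnE is constitutively active in this strain.
With repressor PurP bound, *cilJ* is not transcribed.
So CilJ is not produced.
Indole is absent, so GorQ is active.
Homoserine is present, so KosC is active.
Activator GorQ is present, so *kepK* is transcribed.

ON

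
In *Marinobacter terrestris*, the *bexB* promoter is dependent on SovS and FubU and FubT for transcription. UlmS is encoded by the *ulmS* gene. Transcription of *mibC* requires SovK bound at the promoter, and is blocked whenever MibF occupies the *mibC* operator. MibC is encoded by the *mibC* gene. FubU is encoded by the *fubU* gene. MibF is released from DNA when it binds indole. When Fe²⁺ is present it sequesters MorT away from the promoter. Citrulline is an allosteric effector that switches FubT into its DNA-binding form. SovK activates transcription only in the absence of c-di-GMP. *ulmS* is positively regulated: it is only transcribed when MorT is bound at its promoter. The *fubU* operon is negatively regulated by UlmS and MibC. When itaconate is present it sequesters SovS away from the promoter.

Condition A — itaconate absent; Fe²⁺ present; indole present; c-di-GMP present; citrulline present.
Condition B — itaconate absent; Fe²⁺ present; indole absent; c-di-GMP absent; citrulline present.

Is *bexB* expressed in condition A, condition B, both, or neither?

both

Condition A:
Itaconate is absent, so SovS is active.
Fe²⁺ is present, so MorT is inactive.
Required activator MorT is absent, so *ulmS* is not transcribed.
So UlmS is not produced.
Indole is present, so MibF is inactive.
c-di-GMP is present, so SovK is inactive.
Required activator SovK is absent, so *mibC* is not transcribed.
So MibC is not produced.
With no repressor bound, *fubU* is transcribed.
So FubU is produced and active.
Citrulline is present, so FubT is active.
No repressor is bound and SovS and FubU and FubT are active, so *bexB* is transcribed.
→ *bexB* is ON in A.
Condition B:
Itaconate is absent, so SovS is active.
Fe²⁺ is present, so MorT is inactive.
Required activator MorT is absent, so *ulmS* is not transcribed.
So UlmS is not produced.
Indole is absent, so MibF is active.
c-di-GMP is absent, so SovK is active.
With repressor MibF bound, *mibC* is not transcribed.
So MibC is not produced.
With no repressor bound, *fubU* is transcribed.
So FubU is produced and active.
Citrulline is present, so FubT is active.
No repressor is bound and SovS and FubU and FubT are active, so *bexB* is transcribed.
→ *bexB* is ON in B.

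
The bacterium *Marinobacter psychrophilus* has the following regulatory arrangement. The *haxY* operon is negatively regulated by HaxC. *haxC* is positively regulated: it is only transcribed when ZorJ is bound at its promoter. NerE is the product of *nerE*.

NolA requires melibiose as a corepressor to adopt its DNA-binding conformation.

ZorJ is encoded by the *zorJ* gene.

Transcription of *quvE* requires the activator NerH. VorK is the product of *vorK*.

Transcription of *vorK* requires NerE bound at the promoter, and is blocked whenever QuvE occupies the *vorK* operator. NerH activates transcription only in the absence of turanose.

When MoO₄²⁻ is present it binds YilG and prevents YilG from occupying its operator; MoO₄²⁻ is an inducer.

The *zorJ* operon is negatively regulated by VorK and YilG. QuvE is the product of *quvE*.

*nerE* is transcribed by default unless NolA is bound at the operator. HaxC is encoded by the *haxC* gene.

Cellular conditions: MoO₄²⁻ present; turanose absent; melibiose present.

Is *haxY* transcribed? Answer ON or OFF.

Turanose is absent, so NerH is active.
No repressor is bound and NerH is active, so *quvE* is transcribed.
So QuvE is produced and active.
Melibiose is present, so NolA is active.
With repressor NolA bound, *nerE* is not transcribed.
So NerE is not produced.
With repressor QuvE bound, *vorK* is not transcribed.
So VorK is not produced.
MoO₄²⁻ is present, so YilG is inactive.
With no repressor bound, *zorJ* is transcribed.
So ZorJ is produced and active.
No repressor is bound and ZorJ is active, so *haxC* is transcribed.
So HaxC is produced and active.
With repressor HaxC bound, *haxY* is not transcribed.

OFF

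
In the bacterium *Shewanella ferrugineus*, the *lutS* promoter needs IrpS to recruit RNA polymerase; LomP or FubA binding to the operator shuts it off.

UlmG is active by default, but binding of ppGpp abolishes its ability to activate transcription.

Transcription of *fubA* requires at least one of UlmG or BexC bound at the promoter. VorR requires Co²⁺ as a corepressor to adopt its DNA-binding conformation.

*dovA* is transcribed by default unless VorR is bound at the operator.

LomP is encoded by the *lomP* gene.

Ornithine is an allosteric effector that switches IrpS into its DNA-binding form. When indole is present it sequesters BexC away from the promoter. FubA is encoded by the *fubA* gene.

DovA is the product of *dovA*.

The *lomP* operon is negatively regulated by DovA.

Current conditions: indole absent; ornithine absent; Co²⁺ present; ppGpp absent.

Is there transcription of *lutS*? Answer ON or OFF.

Ornithine is absent, so IrpS is inactive.
Co²⁺ is present, so VorR is active.
With repressor VorR bound, *dovA* is not transcribed.
So DovA is not produced.
With no repressor bound, *lomP* is transcribed.
So LomP is produced and active.
ppGpp is absent, so UlmG is active.
Indole is absent, so BexC is active.
Activator UlmG is present, so *fubA* is transcribed.
So FubA is produced and active.
With repressor LomP bound, *lutS* is not transcribed.

OFF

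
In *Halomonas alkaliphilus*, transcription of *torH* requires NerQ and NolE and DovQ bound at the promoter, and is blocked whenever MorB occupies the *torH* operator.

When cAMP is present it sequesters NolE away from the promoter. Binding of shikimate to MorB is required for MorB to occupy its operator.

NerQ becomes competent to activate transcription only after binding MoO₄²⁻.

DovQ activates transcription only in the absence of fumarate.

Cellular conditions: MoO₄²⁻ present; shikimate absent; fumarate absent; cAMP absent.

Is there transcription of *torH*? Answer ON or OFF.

MoO₄²⁻ is present, so NerQ is active.
Shikimate is absent, so MorB is inactive.
cAMP is absent, so NolE is active.
Fumarate is absent, so DovQ is active.
No repressor is bound and NerQ and NolE and DovQ are active, so *torH* is transcribed.

ON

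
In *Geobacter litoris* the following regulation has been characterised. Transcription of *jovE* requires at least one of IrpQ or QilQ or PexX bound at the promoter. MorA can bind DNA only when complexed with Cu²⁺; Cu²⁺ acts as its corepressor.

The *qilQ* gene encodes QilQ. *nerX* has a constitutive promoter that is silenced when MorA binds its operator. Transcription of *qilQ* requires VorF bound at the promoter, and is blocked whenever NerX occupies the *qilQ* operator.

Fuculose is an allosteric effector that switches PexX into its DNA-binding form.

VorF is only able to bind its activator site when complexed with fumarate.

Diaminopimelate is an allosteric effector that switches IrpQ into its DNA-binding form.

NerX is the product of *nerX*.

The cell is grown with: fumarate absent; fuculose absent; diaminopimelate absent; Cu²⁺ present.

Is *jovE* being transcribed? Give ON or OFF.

OFF

Diaminopimelate is absent, so IrpQ is inactive.
Cu²⁺ is present, so MorA is active.
With repressor MorA bound, *nerX* is not transcribed.
So NerX is not produced.
Fumarate is absent, so VorF is inactive.
Required activator VorF is absent, so *qilQ* is not transcribed.
So QilQ is not produced.
Fuculose is absent, so PexX is inactive.
No activator is available at the *jovE* promoter, so *jovE* is not transcribed.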